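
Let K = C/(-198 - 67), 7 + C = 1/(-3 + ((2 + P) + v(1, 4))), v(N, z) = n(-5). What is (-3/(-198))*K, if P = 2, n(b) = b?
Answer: 29/69960 ≈ 0.00041452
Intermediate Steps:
v(N, z) = -5
C = -29/4 (C = -7 + 1/(-3 + ((2 + 2) - 5)) = -7 + 1/(-3 + (4 - 5)) = -7 + 1/(-3 - 1) = -7 + 1/(-4) = -7 - 1/4 = -29/4 ≈ -7.2500)
K = 29/1060 (K = -29/(4*(-198 - 67)) = -29/4/(-265) = -29/4*(-1/265) = 29/1060 ≈ 0.027359)
(-3/(-198))*K = -3/(-198)*(29/1060) = -3*(-1/198)*(29/1060) = (1/66)*(29/1060) = 29/69960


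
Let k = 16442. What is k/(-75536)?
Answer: -8221/37768 ≈ -0.21767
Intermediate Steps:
k/(-75536) = 16442/(-75536) = 16442*(-1/75536) = -8221/37768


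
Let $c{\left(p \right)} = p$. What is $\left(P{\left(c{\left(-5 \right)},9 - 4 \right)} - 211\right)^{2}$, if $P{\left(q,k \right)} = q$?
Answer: $46656$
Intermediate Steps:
$\left(P{\left(c{\left(-5 \right)},9 - 4 \right)} - 211\right)^{2} = \left(-5 - 211\right)^{2} = \left(-216\right)^{2} = 46656$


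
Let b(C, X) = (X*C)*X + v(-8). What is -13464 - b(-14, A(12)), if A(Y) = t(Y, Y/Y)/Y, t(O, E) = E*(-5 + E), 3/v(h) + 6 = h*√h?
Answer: (-1938592*√2 + 726945*I)/(18*(-3*I + 8*√2)) ≈ -13462.0 - 0.12387*I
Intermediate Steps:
v(h) = 3/(-6 + h^(3/2)) (v(h) = 3/(-6 + h*√h) = 3/(-6 + h^(3/2)))
A(Y) = -4/Y (A(Y) = ((Y/Y)*(-5 + Y/Y))/Y = (1*(-5 + 1))/Y = (1*(-4))/Y = -4/Y)
b(C, X) = 3/(-6 - 16*I*√2) + C*X² (b(C, X) = (X*C)*X + 3/(-6 + (-8)^(3/2)) = (C*X)*X + 3/(-6 - 16*I*√2) = C*X² + 3/(-6 - 16*I*√2) = 3/(-6 - 16*I*√2) + C*X²)
-13464 - b(-14, A(12)) = -13464 - (-9/274 - 14*(-4/12)² + 12*I*√2/137) = -13464 - (-9/274 - 14*(-4*1/12)² + 12*I*√2/137) = -13464 - (-9/274 - 14*(-⅓)² + 12*I*√2/137) = -13464 - (-9/274 - 14*⅑ + 12*I*√2/137) = -13464 - (-9/274 - 14/9 + 12*I*√2/137) = -13464 - (-3917/2466 + 12*I*√2/137) = -13464 + (3917/2466 - 12*I*√2/137) = -33198307/2466 - 12*I*√2/137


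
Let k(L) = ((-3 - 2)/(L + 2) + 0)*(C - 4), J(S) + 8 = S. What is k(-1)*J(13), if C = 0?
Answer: 100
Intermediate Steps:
J(S) = -8 + S
k(L) = 20/(2 + L) (k(L) = ((-3 - 2)/(L + 2) + 0)*(0 - 4) = (-5/(2 + L) + 0)*(-4) = -5/(2 + L)*(-4) = 20/(2 + L))
k(-1)*J(13) = (20/(2 - 1))*(-8 + 13) = (20/1)*5 = (20*1)*5 = 20*5 = 100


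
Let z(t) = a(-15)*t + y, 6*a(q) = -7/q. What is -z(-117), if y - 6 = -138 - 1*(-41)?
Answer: 1001/10 ≈ 100.10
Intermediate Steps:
a(q) = -7/(6*q) (a(q) = (-7/q)/6 = -7/(6*q))
y = -91 (y = 6 + (-138 - 1*(-41)) = 6 + (-138 + 41) = 6 - 97 = -91)
z(t) = -91 + 7*t/90 (z(t) = (-7/6/(-15))*t - 91 = (-7/6*(-1/15))*t - 91 = 7*t/90 - 91 = -91 + 7*t/90)
-z(-117) = -(-91 + (7/90)*(-117)) = -(-91 - 91/10) = -1*(-1001/10) = 1001/10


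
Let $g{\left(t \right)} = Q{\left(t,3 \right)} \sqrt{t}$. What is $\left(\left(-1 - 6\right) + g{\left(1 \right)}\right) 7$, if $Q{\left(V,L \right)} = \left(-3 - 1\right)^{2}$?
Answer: $63$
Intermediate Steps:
$Q{\left(V,L \right)} = 16$ ($Q{\left(V,L \right)} = \left(-4\right)^{2} = 16$)
$g{\left(t \right)} = 16 \sqrt{t}$
$\left(\left(-1 - 6\right) + g{\left(1 \right)}\right) 7 = \left(\left(-1 - 6\right) + 16 \sqrt{1}\right) 7 = \left(\left(-1 - 6\right) + 16 \cdot 1\right) 7 = \left(-7 + 16\right) 7 = 9 \cdot 7 = 63$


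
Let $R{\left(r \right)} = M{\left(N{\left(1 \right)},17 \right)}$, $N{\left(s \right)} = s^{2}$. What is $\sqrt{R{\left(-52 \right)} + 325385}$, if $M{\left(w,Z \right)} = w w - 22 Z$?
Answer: $2 \sqrt{81253} \approx 570.1$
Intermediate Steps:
$M{\left(w,Z \right)} = w^{2} - 22 Z$
$R{\left(r \right)} = -373$ ($R{\left(r \right)} = \left(1^{2}\right)^{2} - 374 = 1^{2} - 374 = 1 - 374 = -373$)
$\sqrt{R{\left(-52 \right)} + 325385} = \sqrt{-373 + 325385} = \sqrt{325012} = 2 \sqrt{81253}$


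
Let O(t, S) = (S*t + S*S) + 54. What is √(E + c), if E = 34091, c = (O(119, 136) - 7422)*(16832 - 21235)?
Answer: I*√120220645 ≈ 10965.0*I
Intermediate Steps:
O(t, S) = 54 + S² + S*t (O(t, S) = (S*t + S²) + 54 = (S² + S*t) + 54 = 54 + S² + S*t)
c = -120254736 (c = ((54 + 136² + 136*119) - 7422)*(16832 - 21235) = ((54 + 18496 + 16184) - 7422)*(-4403) = (34734 - 7422)*(-4403) = 27312*(-4403) = -120254736)
√(E + c) = √(34091 - 120254736) = √(-120220645) = I*√120220645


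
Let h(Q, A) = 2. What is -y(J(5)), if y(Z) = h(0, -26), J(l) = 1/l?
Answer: -2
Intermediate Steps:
y(Z) = 2
-y(J(5)) = -1*2 = -2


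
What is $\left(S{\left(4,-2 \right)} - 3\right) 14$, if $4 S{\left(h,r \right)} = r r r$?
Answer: $-70$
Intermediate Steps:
$S{\left(h,r \right)} = \frac{r^{3}}{4}$ ($S{\left(h,r \right)} = \frac{r r r}{4} = \frac{r^{2} r}{4} = \frac{r^{3}}{4}$)
$\left(S{\left(4,-2 \right)} - 3\right) 14 = \left(\frac{\left(-2\right)^{3}}{4} - 3\right) 14 = \left(\frac{1}{4} \left(-8\right) - 3\right) 14 = \left(-2 - 3\right) 14 = \left(-5\right) 14 = -70$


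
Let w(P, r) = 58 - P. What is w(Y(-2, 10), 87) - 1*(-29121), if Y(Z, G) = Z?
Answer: 29181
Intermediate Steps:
w(Y(-2, 10), 87) - 1*(-29121) = (58 - 1*(-2)) - 1*(-29121) = (58 + 2) + 29121 = 60 + 29121 = 29181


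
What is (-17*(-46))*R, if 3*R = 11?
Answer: 8602/3 ≈ 2867.3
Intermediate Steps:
R = 11/3 (R = (⅓)*11 = 11/3 ≈ 3.6667)
(-17*(-46))*R = -17*(-46)*(11/3) = 782*(11/3) = 8602/3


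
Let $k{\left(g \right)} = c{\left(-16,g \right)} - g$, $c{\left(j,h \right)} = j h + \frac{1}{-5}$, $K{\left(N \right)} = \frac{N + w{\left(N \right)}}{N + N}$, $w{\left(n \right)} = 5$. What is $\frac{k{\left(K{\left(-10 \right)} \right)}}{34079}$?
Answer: $- \frac{89}{681580} \approx -0.00013058$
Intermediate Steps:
$K{\left(N \right)} = \frac{5 + N}{2 N}$ ($K{\left(N \right)} = \frac{N + 5}{N + N} = \frac{5 + N}{2 N}$)
$c{\left(j,h \right)} = - \frac{1}{5} + h j$ ($c{\left(j,h \right)} = h j - \frac{1}{5} = - \frac{1}{5} + h j$)
$k{\left(g \right)} = - \frac{1}{5} - 17 g$ ($k{\left(g \right)} = \left(- \frac{1}{5} + g \left(-16\right)\right) - g = \left(- \frac{1}{5} - 16 g\right) - g = - \frac{1}{5} - 17 g$)
$\frac{k{\left(K{\left(-10 \right)} \right)}}{34079} = \frac{- \frac{1}{5} - 17 \frac{5 - 10}{2 \left(-10\right)}}{34079} = \left(- \frac{1}{5} - 17 \cdot \frac{1}{2} \left(- \frac{1}{10}\right) \left(-5\right)\right) \frac{1}{34079} = \left(- \frac{1}{5} - \frac{17}{4}\right) \frac{1}{34079} = \left(- \frac{89}{20}\right) \frac{1}{34079} = - \frac{89}{681580}$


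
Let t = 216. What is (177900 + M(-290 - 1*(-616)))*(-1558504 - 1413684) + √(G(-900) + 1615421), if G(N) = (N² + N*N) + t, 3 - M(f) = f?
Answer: -527792228476 + √3235637 ≈ -5.2779e+11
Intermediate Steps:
M(f) = 3 - f
G(N) = 216 + 2*N² (G(N) = (N² + N*N) + 216 = (N² + N²) + 216 = 2*N² + 216 = 216 + 2*N²)
(177900 + M(-290 - 1*(-616)))*(-1558504 - 1413684) + √(G(-900) + 1615421) = (177900 + (3 - (-290 - 1*(-616))))*(-1558504 - 1413684) + √((216 + 2*(-900)²) + 1615421) = (177900 + (3 - (-290 + 616)))*(-2972188) + √((216 + 2*810000) + 1615421) = (177900 + (3 - 1*326))*(-2972188) + √((216 + 1620000) + 1615421) = (177900 + (3 - 326))*(-2972188) + √(1620216 + 1615421) = (177900 - 323)*(-2972188) + √3235637 = 177577*(-2972188) + √3235637 = -527792228476 + √3235637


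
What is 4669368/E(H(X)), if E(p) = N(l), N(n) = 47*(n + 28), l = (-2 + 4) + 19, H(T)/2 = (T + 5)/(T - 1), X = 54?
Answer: 4669368/2303 ≈ 2027.5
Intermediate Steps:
H(T) = 2*(5 + T)/(-1 + T) (H(T) = 2*((T + 5)/(T - 1)) = 2*((5 + T)/(-1 + T)) = 2*(5 + T)/(-1 + T))
l = 21 (l = 2 + 19 = 21)
N(n) = 1316 + 47*n (N(n) = 47*(28 + n) = 1316 + 47*n)
E(p) = 2303 (E(p) = 1316 + 47*21 = 1316 + 987 = 2303)
4669368/E(H(X)) = 4669368/2303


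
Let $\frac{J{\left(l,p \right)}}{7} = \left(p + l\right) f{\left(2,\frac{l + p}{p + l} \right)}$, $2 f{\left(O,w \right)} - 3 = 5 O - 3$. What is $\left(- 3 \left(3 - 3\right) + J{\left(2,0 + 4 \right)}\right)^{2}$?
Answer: $44100$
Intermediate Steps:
$f{\left(O,w \right)} = \frac{5 O}{2}$ ($f{\left(O,w \right)} = \frac{3}{2} + \frac{5 O - 3}{2} = \frac{3}{2} + \frac{-3 + 5 O}{2} = \frac{3}{2} + \left(- \frac{3}{2} + \frac{5 O}{2}\right) = \frac{5 O}{2}$)
$J{\left(l,p \right)} = 35 l + 35 p$ ($J{\left(l,p \right)} = 7 \left(p + l\right) \frac{5}{2} \cdot 2 = 7 \left(l + p\right) 5 = 7 \left(5 l + 5 p\right) = 35 l + 35 p$)
$\left(- 3 \left(3 - 3\right) + J{\left(2,0 + 4 \right)}\right)^{2} = \left(- 3 \left(3 - 3\right) + \left(35 \cdot 2 + 35 \left(0 + 4\right)\right)\right)^{2} = \left(\left(-3\right) 0 + \left(70 + 35 \cdot 4\right)\right)^{2} = \left(0 + \left(70 + 140\right)\right)^{2} = \left(0 + 210\right)^{2} = 210^{2} = 44100$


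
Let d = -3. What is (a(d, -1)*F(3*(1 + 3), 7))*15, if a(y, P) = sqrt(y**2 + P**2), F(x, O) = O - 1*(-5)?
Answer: 180*sqrt(10) ≈ 569.21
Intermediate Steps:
F(x, O) = 5 + O (F(x, O) = O + 5 = 5 + O)
a(y, P) = sqrt(P**2 + y**2)
(a(d, -1)*F(3*(1 + 3), 7))*15 = (sqrt((-1)**2 + (-3)**2)*(5 + 7))*15 = (sqrt(1 + 9)*12)*15 = (sqrt(10)*12)*15 = (12*sqrt(10))*15 = 180*sqrt(10)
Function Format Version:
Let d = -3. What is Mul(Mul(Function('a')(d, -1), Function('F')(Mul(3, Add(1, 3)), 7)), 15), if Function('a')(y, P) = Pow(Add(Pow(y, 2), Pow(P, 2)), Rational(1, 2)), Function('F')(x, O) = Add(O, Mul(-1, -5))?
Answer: Mul(180, Pow(10, Rational(1, 2))) ≈ 569.21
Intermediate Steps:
Function('F')(x, O) = Add(5, O) (Function('F')(x, O) = Add(O, 5) = Add(5, O))
Function('a')(y, P) = Pow(Add(Pow(P, 2), Pow(y, 2)), Rational(1, 2))
Mul(Mul(Function('a')(d, -1), Function('F')(Mul(3, Add(1, 3)), 7)), 15) = Mul(Mul(Pow(Add(Pow(-1, 2), Pow(-3, 2)), Rational(1, 2)), Add(5, 7)), 15) = Mul(Mul(Pow(Add(1, 9), Rational(1, 2)), 12), 15) = Mul(Mul(Pow(10, Rational(1, 2)), 12), 15) = Mul(Mul(12, Pow(10, Rational(1, 2))), 15) = Mul(180, Pow(10, Rational(1, 2)))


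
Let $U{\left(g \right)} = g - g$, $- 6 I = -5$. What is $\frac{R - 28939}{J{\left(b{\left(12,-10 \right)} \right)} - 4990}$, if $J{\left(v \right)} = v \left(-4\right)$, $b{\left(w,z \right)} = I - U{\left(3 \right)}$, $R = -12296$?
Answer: $\frac{24741}{2996} \approx 8.258$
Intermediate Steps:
$I = \frac{5}{6}$ ($I = \left(- \frac{1}{6}\right) \left(-5\right) = \frac{5}{6} \approx 0.83333$)
$U{\left(g \right)} = 0$
$b{\left(w,z \right)} = \frac{5}{6}$ ($b{\left(w,z \right)} = \frac{5}{6} - 0 = \frac{5}{6} + 0 = \frac{5}{6}$)
$J{\left(v \right)} = - 4 v$
$\frac{R - 28939}{J{\left(b{\left(12,-10 \right)} \right)} - 4990} = \frac{-12296 - 28939}{\left(-4\right) \frac{5}{6} - 4990} = - \frac{41235}{- \frac{10}{3} - 4990} = - \frac{41235}{- \frac{14980}{3}} = \left(-41235\right) \left(- \frac{3}{14980}\right) = \frac{24741}{2996}$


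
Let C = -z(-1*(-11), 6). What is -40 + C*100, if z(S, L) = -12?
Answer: 1160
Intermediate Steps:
C = 12 (C = -1*(-12) = 12)
-40 + C*100 = -40 + 12*100 = -40 + 1200 = 1160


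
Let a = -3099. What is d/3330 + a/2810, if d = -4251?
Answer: -371083/155955 ≈ -2.3794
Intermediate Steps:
d/3330 + a/2810 = -4251/3330 - 3099/2810 = -4251*1/3330 - 3099*1/2810 = -1417/1110 - 3099/2810 = -371083/155955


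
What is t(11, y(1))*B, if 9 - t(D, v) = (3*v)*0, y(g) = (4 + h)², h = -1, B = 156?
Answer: 1404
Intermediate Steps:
y(g) = 9 (y(g) = (4 - 1)² = 3² = 9)
t(D, v) = 9 (t(D, v) = 9 - 3*v*0 = 9 - 1*0 = 9 + 0 = 9)
t(11, y(1))*B = 9*156 = 1404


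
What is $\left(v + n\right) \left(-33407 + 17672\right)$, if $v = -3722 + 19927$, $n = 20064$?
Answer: $-570692715$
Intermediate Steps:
$v = 16205$
$\left(v + n\right) \left(-33407 + 17672\right) = \left(16205 + 20064\right) \left(-33407 + 17672\right) = 36269 \left(-15735\right) = -570692715$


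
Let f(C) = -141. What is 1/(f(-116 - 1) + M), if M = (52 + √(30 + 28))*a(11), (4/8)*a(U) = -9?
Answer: -359/380379 + 2*√58/126793 ≈ -0.00082367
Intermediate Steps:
a(U) = -18 (a(U) = 2*(-9) = -18)
M = -936 - 18*√58 (M = (52 + √(30 + 28))*(-18) = (52 + √58)*(-18) = -936 - 18*√58 ≈ -1073.1)
1/(f(-116 - 1) + M) = 1/(-141 + (-936 - 18*√58)) = 1/(-1077 - 18*√58)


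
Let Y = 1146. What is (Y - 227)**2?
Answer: 844561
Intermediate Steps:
(Y - 227)**2 = (1146 - 227)**2 = 919**2 = 844561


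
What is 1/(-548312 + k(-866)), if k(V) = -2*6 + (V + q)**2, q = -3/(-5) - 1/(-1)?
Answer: 25/4971584 ≈ 5.0286e-6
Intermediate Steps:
q = 8/5 (q = -3*(-1/5) - 1*(-1) = 3/5 + 1 = 8/5 ≈ 1.6000)
k(V) = -12 + (8/5 + V)**2 (k(V) = -2*6 + (V + 8/5)**2 = -12 + (8/5 + V)**2)
1/(-548312 + k(-866)) = 1/(-548312 + (-12 + (8 + 5*(-866))**2/25)) = 1/(-548312 + (-12 + (8 - 4330)**2/25)) = 1/(-548312 + (-12 + (1/25)*(-4322)**2)) = 1/(-548312 + (-12 + (1/25)*18679684)) = 1/(-548312 + (-12 + 18679684/25)) = 1/(-548312 + 18679384/25) = 1/(4971584/25) = 25/4971584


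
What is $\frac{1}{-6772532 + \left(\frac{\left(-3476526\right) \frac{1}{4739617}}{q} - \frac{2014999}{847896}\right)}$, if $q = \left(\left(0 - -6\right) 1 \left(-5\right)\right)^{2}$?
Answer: $- \frac{14352508199400}{97202855180694501173} \approx -1.4766 \cdot 10^{-7}$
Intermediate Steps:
$q = 900$ ($q = \left(\left(0 + 6\right) 1 \left(-5\right)\right)^{2} = \left(6 \cdot 1 \left(-5\right)\right)^{2} = \left(6 \left(-5\right)\right)^{2} = \left(-30\right)^{2} = 900$)
$\frac{1}{-6772532 + \left(\frac{\left(-3476526\right) \frac{1}{4739617}}{q} - \frac{2014999}{847896}\right)} = \frac{1}{-6772532 - \left(\frac{287857}{121128} - \frac{\left(-3476526\right) \frac{1}{4739617}}{900}\right)} = \frac{1}{-6772532 - \left(\frac{287857}{121128} - \left(-3476526\right) \frac{1}{4739617} \cdot \frac{1}{900}\right)} = \frac{1}{-6772532 - \frac{34119995620373}{14352508199400}} = \frac{1}{- \frac{97202855180694501173}{14352508199400}} = - \frac{14352508199400}{97202855180694501173}$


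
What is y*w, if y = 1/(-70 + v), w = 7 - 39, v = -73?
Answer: 32/143 ≈ 0.22378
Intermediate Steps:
w = -32
y = -1/143 (y = 1/(-70 - 73) = 1/(-143) = -1/143 ≈ -0.0069930)
y*w = -1/143*(-32) = 32/143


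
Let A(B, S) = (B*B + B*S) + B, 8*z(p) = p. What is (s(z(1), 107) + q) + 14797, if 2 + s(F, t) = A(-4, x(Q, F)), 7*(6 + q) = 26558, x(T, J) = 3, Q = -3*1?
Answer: 18583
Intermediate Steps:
Q = -3
z(p) = p/8
q = 3788 (q = -6 + (⅐)*26558 = -6 + 3794 = 3788)
A(B, S) = B + B² + B*S (A(B, S) = (B² + B*S) + B = B + B² + B*S)
s(F, t) = -2 (s(F, t) = -2 - 4*(1 - 4 + 3) = -2 - 4*0 = -2 + 0 = -2)
(s(z(1), 107) + q) + 14797 = (-2 + 3788) + 14797 = 3786 + 14797 = 18583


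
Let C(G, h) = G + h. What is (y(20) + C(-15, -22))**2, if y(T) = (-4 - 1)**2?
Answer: 144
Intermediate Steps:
y(T) = 25 (y(T) = (-5)**2 = 25)
(y(20) + C(-15, -22))**2 = (25 + (-15 - 22))**2 = (25 - 37)**2 = (-12)**2 = 144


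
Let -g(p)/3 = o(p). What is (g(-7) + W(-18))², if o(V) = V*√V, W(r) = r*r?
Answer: 101889 + 13608*I*√7 ≈ 1.0189e+5 + 36003.0*I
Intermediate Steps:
W(r) = r²
o(V) = V^(3/2)
g(p) = -3*p^(3/2)
(g(-7) + W(-18))² = (-(-21)*I*√7 + (-18)²)² = (-(-21)*I*√7 + 324)² = (21*I*√7 + 324)² = (324 + 21*I*√7)²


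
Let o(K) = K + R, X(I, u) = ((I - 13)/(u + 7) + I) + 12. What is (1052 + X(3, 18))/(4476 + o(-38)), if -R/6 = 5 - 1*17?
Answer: 5333/22550 ≈ 0.23650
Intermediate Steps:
X(I, u) = 12 + I + (-13 + I)/(7 + u) (X(I, u) = ((-13 + I)/(7 + u) + I) + 12 = (I + (-13 + I)/(7 + u)) + 12 = 12 + I + (-13 + I)/(7 + u))
R = 72 (R = -6*(5 - 1*17) = -6*(5 - 17) = -6*(-12) = 72)
o(K) = 72 + K (o(K) = K + 72 = 72 + K)
(1052 + X(3, 18))/(4476 + o(-38)) = (1052 + (71 + 8*3 + 12*18 + 3*18)/(7 + 18))/(4476 + (72 - 38)) = (1052 + (71 + 24 + 216 + 54)/25)/(4476 + 34) = (1052 + (1/25)*365)/4510 = (1052 + 73/5)*(1/4510) = (5333/5)*(1/4510) = 5333/22550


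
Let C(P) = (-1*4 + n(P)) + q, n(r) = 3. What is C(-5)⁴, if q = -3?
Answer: 256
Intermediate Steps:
C(P) = -4 (C(P) = (-1*4 + 3) - 3 = (-4 + 3) - 3 = -1 - 3 = -4)
C(-5)⁴ = (-4)⁴ = 256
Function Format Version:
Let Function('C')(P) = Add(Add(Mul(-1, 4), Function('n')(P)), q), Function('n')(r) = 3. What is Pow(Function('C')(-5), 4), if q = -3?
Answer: 256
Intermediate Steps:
Function('C')(P) = -4 (Function('C')(P) = Add(Add(Mul(-1, 4), 3), -3) = Add(Add(-4, 3), -3) = Add(-1, -3) = -4)
Pow(Function('C')(-5), 4) = Pow(-4, 4) = 256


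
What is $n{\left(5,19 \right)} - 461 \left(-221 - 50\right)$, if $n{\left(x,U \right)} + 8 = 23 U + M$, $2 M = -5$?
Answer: $\frac{250715}{2} \approx 1.2536 \cdot 10^{5}$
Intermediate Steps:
$M = - \frac{5}{2}$ ($M = \frac{1}{2} \left(-5\right) = - \frac{5}{2} \approx -2.5$)
$n{\left(x,U \right)} = - \frac{21}{2} + 23 U$ ($n{\left(x,U \right)} = -8 + \left(23 U - \frac{5}{2}\right) = -8 + \left(- \frac{5}{2} + 23 U\right) = - \frac{21}{2} + 23 U$)
$n{\left(5,19 \right)} - 461 \left(-221 - 50\right) = \left(- \frac{21}{2} + 23 \cdot 19\right) - 461 \left(-221 - 50\right) = \left(- \frac{21}{2} + 437\right) - -124931 = \frac{853}{2} + 124931 = \frac{250715}{2}$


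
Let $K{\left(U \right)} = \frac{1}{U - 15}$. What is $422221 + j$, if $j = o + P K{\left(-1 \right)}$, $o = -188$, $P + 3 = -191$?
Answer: $\frac{3376361}{8} \approx 4.2205 \cdot 10^{5}$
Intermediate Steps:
$K{\left(U \right)} = \frac{1}{-15 + U}$
$P = -194$ ($P = -3 - 191 = -194$)
$j = - \frac{1407}{8}$ ($j = -188 - \frac{194}{-15 - 1} = -188 - \frac{194}{-16} = -188 - - \frac{97}{8} = -188 + \frac{97}{8} = - \frac{1407}{8} \approx -175.88$)
$422221 + j = 422221 - \frac{1407}{8} = \frac{3376361}{8}$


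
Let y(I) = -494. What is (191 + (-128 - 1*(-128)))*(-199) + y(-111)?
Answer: -38503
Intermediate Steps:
(191 + (-128 - 1*(-128)))*(-199) + y(-111) = (191 + (-128 - 1*(-128)))*(-199) - 494 = (191 + (-128 + 128))*(-199) - 494 = (191 + 0)*(-199) - 494 = 191*(-199) - 494 = -38009 - 494 = -38503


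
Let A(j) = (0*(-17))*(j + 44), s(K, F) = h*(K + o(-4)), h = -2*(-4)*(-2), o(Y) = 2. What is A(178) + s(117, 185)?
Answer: -1904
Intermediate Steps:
h = -16 (h = 8*(-2) = -16)
s(K, F) = -32 - 16*K (s(K, F) = -16*(K + 2) = -16*(2 + K) = -32 - 16*K)
A(j) = 0 (A(j) = 0*(44 + j) = 0)
A(178) + s(117, 185) = 0 + (-32 - 16*117) = 0 + (-32 - 1872) = 0 - 1904 = -1904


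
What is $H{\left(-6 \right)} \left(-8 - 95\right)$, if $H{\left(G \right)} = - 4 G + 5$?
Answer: $-2987$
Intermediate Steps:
$H{\left(G \right)} = 5 - 4 G$
$H{\left(-6 \right)} \left(-8 - 95\right) = \left(5 - -24\right) \left(-8 - 95\right) = \left(5 + 24\right) \left(-103\right) = 29 \left(-103\right) = -2987$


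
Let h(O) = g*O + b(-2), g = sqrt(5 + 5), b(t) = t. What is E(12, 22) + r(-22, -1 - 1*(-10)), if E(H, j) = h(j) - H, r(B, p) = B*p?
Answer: -212 + 22*sqrt(10) ≈ -142.43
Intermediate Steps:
g = sqrt(10) ≈ 3.1623
h(O) = -2 + O*sqrt(10) (h(O) = sqrt(10)*O - 2 = O*sqrt(10) - 2 = -2 + O*sqrt(10))
E(H, j) = -2 - H + j*sqrt(10) (E(H, j) = (-2 + j*sqrt(10)) - H = -2 - H + j*sqrt(10))
E(12, 22) + r(-22, -1 - 1*(-10)) = (-2 - 1*12 + 22*sqrt(10)) - 22*(-1 - 1*(-10)) = (-2 - 12 + 22*sqrt(10)) - 22*(-1 + 10) = (-14 + 22*sqrt(10)) - 22*9 = (-14 + 22*sqrt(10)) - 198 = -212 + 22*sqrt(10)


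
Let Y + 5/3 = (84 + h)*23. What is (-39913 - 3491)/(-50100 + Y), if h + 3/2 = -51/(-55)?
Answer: 14323320/15900337 ≈ 0.90082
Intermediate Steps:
h = -63/110 (h = -3/2 - 51/(-55) = -3/2 - 51*(-1/55) = -3/2 + 51/55 = -63/110 ≈ -0.57273)
Y = 632663/330 (Y = -5/3 + (84 - 63/110)*23 = -5/3 + (9177/110)*23 = -5/3 + 211071/110 = 632663/330 ≈ 1917.2)
(-39913 - 3491)/(-50100 + Y) = (-39913 - 3491)/(-50100 + 632663/330) = -43404/(-15900337/330) = -43404*(-330/15900337) = 14323320/15900337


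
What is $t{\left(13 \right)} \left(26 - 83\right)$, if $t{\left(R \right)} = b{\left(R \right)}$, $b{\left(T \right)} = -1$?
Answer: $57$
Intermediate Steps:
$t{\left(R \right)} = -1$
$t{\left(13 \right)} \left(26 - 83\right) = - (26 - 83) = \left(-1\right) \left(-57\right) = 57$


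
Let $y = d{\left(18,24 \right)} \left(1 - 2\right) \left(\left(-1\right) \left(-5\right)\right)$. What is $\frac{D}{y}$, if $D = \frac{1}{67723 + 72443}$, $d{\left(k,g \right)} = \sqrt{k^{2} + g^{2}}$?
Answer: $- \frac{1}{21024900} \approx -4.7563 \cdot 10^{-8}$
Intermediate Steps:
$d{\left(k,g \right)} = \sqrt{g^{2} + k^{2}}$
$y = -150$ ($y = \sqrt{24^{2} + 18^{2}} \left(1 - 2\right) \left(\left(-1\right) \left(-5\right)\right) = \sqrt{576 + 324} \left(\left(-1\right) 5\right) = \sqrt{900} \left(-5\right) = 30 \left(-5\right) = -150$)
$D = \frac{1}{140166} \approx 7.1344 \cdot 10^{-6}$
$\frac{D}{y} = \frac{1}{140166 \left(-150\right)} = \frac{1}{140166} \left(- \frac{1}{150}\right) = - \frac{1}{21024900}$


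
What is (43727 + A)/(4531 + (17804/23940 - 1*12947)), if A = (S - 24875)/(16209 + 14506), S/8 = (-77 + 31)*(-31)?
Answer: -1607644421586/309394093187 ≈ -5.1961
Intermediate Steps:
S = 11408 (S = 8*((-77 + 31)*(-31)) = 8*(-46*(-31)) = 8*1426 = 11408)
A = -13467/30715 (A = (11408 - 24875)/(16209 + 14506) = -13467/30715 ≈ -0.43845)
(43727 + A)/(4531 + (17804/23940 - 1*12947)) = (43727 - 13467/30715)/(4531 + (17804/23940 - 1*12947)) = 1343061338/(30715*(4531 + (17804*(1/23940) - 12947))) = 1343061338/(30715*(4531 + (4451/5985 - 12947))) = 1343061338/(30715*(4531 - 77483344/5985)) = 1343061338/(30715*(-50365309/5985)) = (1343061338/30715)*(-5985/50365309) = -1607644421586/309394093187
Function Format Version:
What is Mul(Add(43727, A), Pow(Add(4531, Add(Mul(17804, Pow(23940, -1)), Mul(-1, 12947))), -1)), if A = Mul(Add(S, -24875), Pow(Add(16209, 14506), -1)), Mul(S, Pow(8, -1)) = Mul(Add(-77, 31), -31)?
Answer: Rational(-1607644421586, 309394093187) ≈ -5.1961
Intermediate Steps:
S = 11408 (S = Mul(8, Mul(Add(-77, 31), -31)) = Mul(8, Mul(-46, -31)) = Mul(8, 1426) = 11408)
A = Rational(-13467, 30715) (A = Mul(Add(11408, -24875), Pow(Add(16209, 14506), -1)) = Mul(-13467, Pow(30715, -1)) = Mul(-13467, Rational(1, 30715)) = Rational(-13467, 30715) ≈ -0.43845)
Mul(Add(43727, A), Pow(Add(4531, Add(Mul(17804, Pow(23940, -1)), Mul(-1, 12947))), -1)) = Mul(Add(43727, Rational(-13467, 30715)), Pow(Add(4531, Add(Mul(17804, Pow(23940, -1)), Mul(-1, 12947))), -1)) = Mul(Rational(1343061338, 30715), Pow(Add(4531, Add(Mul(17804, Rational(1, 23940)), -12947)), -1)) = Mul(Rational(1343061338, 30715), Pow(Add(4531, Add(Rational(4451, 5985), -12947)), -1)) = Mul(Rational(1343061338, 30715), Pow(Add(4531, Rational(-77483344, 5985)), -1)) = Mul(Rational(1343061338, 30715), Pow(Rational(-50365309, 5985), -1)) = Mul(Rational(1343061338, 30715), Rational(-5985, 50365309)) = Rational(-1607644421586, 309394093187)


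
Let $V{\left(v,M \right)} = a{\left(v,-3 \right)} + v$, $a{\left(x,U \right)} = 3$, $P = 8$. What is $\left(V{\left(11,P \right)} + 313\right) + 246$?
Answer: $573$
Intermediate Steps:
$V{\left(v,M \right)} = 3 + v$
$\left(V{\left(11,P \right)} + 313\right) + 246 = \left(\left(3 + 11\right) + 313\right) + 246 = \left(14 + 313\right) + 246 = 327 + 246 = 573$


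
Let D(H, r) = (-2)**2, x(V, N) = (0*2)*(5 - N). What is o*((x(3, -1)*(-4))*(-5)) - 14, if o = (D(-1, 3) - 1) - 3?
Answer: -14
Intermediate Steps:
x(V, N) = 0 (x(V, N) = 0*(5 - N) = 0)
D(H, r) = 4
o = 0 (o = (4 - 1) - 3 = 3 - 3 = 0)
o*((x(3, -1)*(-4))*(-5)) - 14 = 0*((0*(-4))*(-5)) - 14 = 0*(0*(-5)) - 14 = 0*0 - 14 = 0 - 14 = -14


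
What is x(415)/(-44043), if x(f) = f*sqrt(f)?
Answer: -415*sqrt(415)/44043 ≈ -0.19195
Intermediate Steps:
x(f) = f**(3/2)
x(415)/(-44043) = 415**(3/2)/(-44043) = (415*sqrt(415))*(-1/44043) = -415*sqrt(415)/44043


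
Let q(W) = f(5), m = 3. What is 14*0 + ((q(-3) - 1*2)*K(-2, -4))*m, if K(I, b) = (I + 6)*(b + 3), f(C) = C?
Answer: -36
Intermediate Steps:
q(W) = 5
K(I, b) = (3 + b)*(6 + I) (K(I, b) = (6 + I)*(3 + b) = (3 + b)*(6 + I))
14*0 + ((q(-3) - 1*2)*K(-2, -4))*m = 14*0 + ((5 - 1*2)*(18 + 3*(-2) + 6*(-4) - 2*(-4)))*3 = 0 + ((5 - 2)*(18 - 6 - 24 + 8))*3 = 0 + (3*(-4))*3 = 0 - 12*3 = 0 - 36 = -36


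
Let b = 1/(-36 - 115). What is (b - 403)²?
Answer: 3703209316/22801 ≈ 1.6241e+5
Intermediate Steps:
b = -1/151 (b = 1/(-151) = -1/151 ≈ -0.0066225)
(b - 403)² = (-1/151 - 403)² = (-60854/151)² = 3703209316/22801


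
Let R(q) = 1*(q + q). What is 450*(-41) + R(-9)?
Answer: -18468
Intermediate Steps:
R(q) = 2*q (R(q) = 1*(2*q) = 2*q)
450*(-41) + R(-9) = 450*(-41) + 2*(-9) = -18450 - 18 = -18468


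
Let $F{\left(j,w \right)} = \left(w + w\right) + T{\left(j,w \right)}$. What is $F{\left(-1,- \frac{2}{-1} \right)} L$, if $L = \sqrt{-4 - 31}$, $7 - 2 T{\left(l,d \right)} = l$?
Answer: $8 i \sqrt{35} \approx 47.329 i$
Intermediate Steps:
$T{\left(l,d \right)} = \frac{7}{2} - \frac{l}{2}$
$F{\left(j,w \right)} = \frac{7}{2} + 2 w - \frac{j}{2}$ ($F{\left(j,w \right)} = \left(w + w\right) - \left(- \frac{7}{2} + \frac{j}{2}\right) = 2 w - \left(- \frac{7}{2} + \frac{j}{2}\right) = \frac{7}{2} + 2 w - \frac{j}{2}$)
$L = i \sqrt{35}$ ($L = \sqrt{-35} = i \sqrt{35} \approx 5.9161 i$)
$F{\left(-1,- \frac{2}{-1} \right)} L = \left(\frac{7}{2} + 2 \left(- \frac{2}{-1}\right) - - \frac{1}{2}\right) i \sqrt{35} = \left(\frac{7}{2} + 2 \left(\left(-2\right) \left(-1\right)\right) + \frac{1}{2}\right) i \sqrt{35} = \left(\frac{7}{2} + 2 \cdot 2 + \frac{1}{2}\right) i \sqrt{35} = \left(\frac{7}{2} + 4 + \frac{1}{2}\right) i \sqrt{35} = 8 i \sqrt{35}$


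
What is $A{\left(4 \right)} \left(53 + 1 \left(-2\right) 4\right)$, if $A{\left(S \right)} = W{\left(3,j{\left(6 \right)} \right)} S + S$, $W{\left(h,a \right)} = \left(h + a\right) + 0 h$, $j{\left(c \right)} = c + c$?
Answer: $2880$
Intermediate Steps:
$j{\left(c \right)} = 2 c$
$W{\left(h,a \right)} = a + h$ ($W{\left(h,a \right)} = \left(a + h\right) + 0 = a + h$)
$A{\left(S \right)} = 16 S$ ($A{\left(S \right)} = \left(2 \cdot 6 + 3\right) S + S = \left(12 + 3\right) S + S = 15 S + S = 16 S$)
$A{\left(4 \right)} \left(53 + 1 \left(-2\right) 4\right) = 16 \cdot 4 \left(53 + 1 \left(-2\right) 4\right) = 64 \left(53 - 8\right) = 64 \cdot 45 = 2880$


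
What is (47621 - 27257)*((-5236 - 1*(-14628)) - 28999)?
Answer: -399276948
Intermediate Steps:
(47621 - 27257)*((-5236 - 1*(-14628)) - 28999) = 20364*((-5236 + 14628) - 28999) = 20364*(9392 - 28999) = 20364*(-19607) = -399276948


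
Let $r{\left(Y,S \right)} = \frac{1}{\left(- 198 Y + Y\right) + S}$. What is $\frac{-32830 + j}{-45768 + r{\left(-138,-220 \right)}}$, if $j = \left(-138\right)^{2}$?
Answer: $\frac{371753276}{1234179887} \approx 0.30121$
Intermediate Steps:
$j = 19044$
$r{\left(Y,S \right)} = \frac{1}{S - 197 Y}$ ($r{\left(Y,S \right)} = \frac{1}{- 197 Y + S} = \frac{1}{S - 197 Y}$)
$\frac{-32830 + j}{-45768 + r{\left(-138,-220 \right)}} = \frac{-32830 + 19044}{-45768 + \frac{1}{-220 - -27186}} = - \frac{13786}{-45768 + \frac{1}{-220 + 27186}} = - \frac{13786}{-45768 + \frac{1}{26966}} = - \frac{13786}{- \frac{1234179887}{26966}} = \left(-13786\right) \left(- \frac{26966}{1234179887}\right) = \frac{371753276}{1234179887}$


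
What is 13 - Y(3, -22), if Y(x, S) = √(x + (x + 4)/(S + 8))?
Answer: 13 - √10/2 ≈ 11.419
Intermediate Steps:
Y(x, S) = √(x + (4 + x)/(8 + S))
13 - Y(3, -22) = 13 - √((4 + 3 + 3*(8 - 22))/(8 - 22)) = 13 - √((4 + 3 + 3*(-14))/(-14)) = 13 - √(-(4 + 3 - 42)/14) = 13 - √(-1/14*(-35)) = 13 - √(5/2) = 13 - √10/2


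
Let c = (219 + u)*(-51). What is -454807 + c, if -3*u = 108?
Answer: -464140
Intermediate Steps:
u = -36 (u = -1/3*108 = -36)
c = -9333 (c = (219 - 36)*(-51) = 183*(-51) = -9333)
-454807 + c = -454807 - 9333 = -464140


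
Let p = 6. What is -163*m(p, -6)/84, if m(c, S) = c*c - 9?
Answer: -1467/28 ≈ -52.393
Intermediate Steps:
m(c, S) = -9 + c² (m(c, S) = c² - 9 = -9 + c²)
-163*m(p, -6)/84 = -163*(-9 + 6²)/84 = -163*(-9 + 36)/84 = -4401/84 = -163*9/28 = -1467/28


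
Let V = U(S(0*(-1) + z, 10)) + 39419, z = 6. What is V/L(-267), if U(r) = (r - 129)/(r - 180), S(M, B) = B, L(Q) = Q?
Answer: -131399/890 ≈ -147.64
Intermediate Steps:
U(r) = (-129 + r)/(-180 + r)
V = 394197/10 (V = (-129 + 10)/(-180 + 10) + 39419 = -119/(-170) + 39419 = -1/170*(-119) + 39419 = 7/10 + 39419 = 394197/10 ≈ 39420.)
V/L(-267) = (394197/10)/(-267) = (394197/10)*(-1/267) = -131399/890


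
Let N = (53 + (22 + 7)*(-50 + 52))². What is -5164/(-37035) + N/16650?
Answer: 325699/370350 ≈ 0.87944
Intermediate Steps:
N = 12321 (N = (53 + 29*2)² = (53 + 58)² = 111² = 12321)
-5164/(-37035) + N/16650 = -5164/(-37035) + 12321/16650 = -5164*(-1/37035) + 12321*(1/16650) = 5164/37035 + 37/50 = 325699/370350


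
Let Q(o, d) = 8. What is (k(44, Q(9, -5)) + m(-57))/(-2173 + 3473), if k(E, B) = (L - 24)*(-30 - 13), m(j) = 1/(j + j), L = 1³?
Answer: 22549/29640 ≈ 0.76076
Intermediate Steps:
L = 1
m(j) = 1/(2*j)
k(E, B) = 989 (k(E, B) = (1 - 24)*(-30 - 13) = -23*(-43) = 989)
(k(44, Q(9, -5)) + m(-57))/(-2173 + 3473) = (989 + (½)/(-57))/(-2173 + 3473) = (989 + (½)*(-1/57))/1300 = (989 - 1/114)*(1/1300) = (112745/114)*(1/1300) = 22549/29640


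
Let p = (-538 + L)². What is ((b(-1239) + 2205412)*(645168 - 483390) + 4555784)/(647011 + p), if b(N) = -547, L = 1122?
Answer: 356703205754/988067 ≈ 3.6101e+5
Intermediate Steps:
p = 341056 (p = (-538 + 1122)² = 584² = 341056)
((b(-1239) + 2205412)*(645168 - 483390) + 4555784)/(647011 + p) = ((-547 + 2205412)*(645168 - 483390) + 4555784)/(647011 + 341056) = (2204865*161778 + 4555784)/988067 = (356698649970 + 4555784)*(1/988067) = 356703205754*(1/988067) = 356703205754/988067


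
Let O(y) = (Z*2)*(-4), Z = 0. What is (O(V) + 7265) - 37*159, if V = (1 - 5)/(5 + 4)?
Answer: 1382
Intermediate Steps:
V = -4/9 ≈ -0.44444
O(y) = 0 (O(y) = (0*2)*(-4) = 0*(-4) = 0)
(O(V) + 7265) - 37*159 = (0 + 7265) - 37*159 = 7265 - 5883 = 1382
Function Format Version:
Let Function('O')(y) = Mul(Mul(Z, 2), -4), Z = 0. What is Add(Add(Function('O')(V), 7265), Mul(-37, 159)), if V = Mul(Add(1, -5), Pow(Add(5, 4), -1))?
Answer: 1382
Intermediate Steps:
V = Rational(-4, 9) (V = Mul(-4, Pow(9, -1)) = Mul(-4, Rational(1, 9)) = Rational(-4, 9) ≈ -0.44444)
Function('O')(y) = 0 (Function('O')(y) = Mul(Mul(0, 2), -4) = Mul(0, -4) = 0)
Add(Add(Function('O')(V), 7265), Mul(-37, 159)) = Add(Add(0, 7265), Mul(-37, 159)) = Add(7265, -5883) = 1382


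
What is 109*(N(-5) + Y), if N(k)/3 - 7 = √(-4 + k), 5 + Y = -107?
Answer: -9919 + 981*I ≈ -9919.0 + 981.0*I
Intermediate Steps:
Y = -112 (Y = -5 - 107 = -112)
N(k) = 21 + 3*√(-4 + k)
109*(N(-5) + Y) = 109*((21 + 3*√(-4 - 5)) - 112) = 109*((21 + 3*√(-9)) - 112) = 109*((21 + 3*(3*I)) - 112) = 109*((21 + 9*I) - 112) = 109*(-91 + 9*I) = -9919 + 981*I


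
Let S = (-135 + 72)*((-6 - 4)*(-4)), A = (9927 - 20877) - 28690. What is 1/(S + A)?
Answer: -1/42160 ≈ -2.3719e-5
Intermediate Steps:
A = -39640 (A = -10950 - 28690 = -39640)
S = -2520 (S = -(-630)*(-4) = -63*40 = -2520)
1/(S + A) = 1/(-2520 - 39640) = 1/(-42160) = -1/42160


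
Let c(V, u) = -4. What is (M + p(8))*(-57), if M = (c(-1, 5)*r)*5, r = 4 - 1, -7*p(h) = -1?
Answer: 23883/7 ≈ 3411.9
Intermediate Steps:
p(h) = ⅐ (p(h) = -⅐*(-1) = ⅐)
r = 3
M = -60 (M = -4*3*5 = -12*5 = -60)
(M + p(8))*(-57) = (-60 + ⅐)*(-57) = -419/7*(-57) = 23883/7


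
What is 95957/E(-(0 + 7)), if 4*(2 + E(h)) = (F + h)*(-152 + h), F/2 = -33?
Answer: 383828/11599 ≈ 33.091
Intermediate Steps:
F = -66 (F = 2*(-33) = -66)
E(h) = -2 + (-152 + h)*(-66 + h)/4 (E(h) = -2 + ((-66 + h)*(-152 + h))/4 = -2 + ((-152 + h)*(-66 + h))/4 = -2 + (-152 + h)*(-66 + h)/4)
95957/E(-(0 + 7)) = 95957/(2506 - (-109)*(0 + 7)/2 + (-(0 + 7))**2/4) = 95957/(2506 - (-109)*7/2 + (-1*7)**2/4) = 95957/(2506 - 109/2*(-7) + (1/4)*(-7)**2) = 95957/(2506 + 763/2 + (1/4)*49) = 95957/(2506 + 763/2 + 49/4) = 95957/(11599/4) = 95957*(4/11599) = 383828/11599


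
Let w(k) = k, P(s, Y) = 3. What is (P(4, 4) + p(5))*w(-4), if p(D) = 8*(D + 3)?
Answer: -268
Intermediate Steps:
p(D) = 24 + 8*D (p(D) = 8*(3 + D) = 24 + 8*D)
(P(4, 4) + p(5))*w(-4) = (3 + (24 + 8*5))*(-4) = (3 + (24 + 40))*(-4) = (3 + 64)*(-4) = 67*(-4) = -268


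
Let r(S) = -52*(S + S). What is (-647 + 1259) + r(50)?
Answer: -4588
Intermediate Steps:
r(S) = -104*S
(-647 + 1259) + r(50) = (-647 + 1259) - 104*50 = 612 - 5200 = -4588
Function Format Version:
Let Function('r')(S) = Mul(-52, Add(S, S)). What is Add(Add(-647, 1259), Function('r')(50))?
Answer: -4588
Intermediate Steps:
Function('r')(S) = Mul(-104, S) (Function('r')(S) = Mul(-52, Mul(2, S)) = Mul(-104, S))
Add(Add(-647, 1259), Function('r')(50)) = Add(Add(-647, 1259), Mul(-104, 50)) = Add(612, -5200) = -4588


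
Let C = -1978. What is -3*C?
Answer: 5934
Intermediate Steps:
-3*C = -3*(-1978) = 5934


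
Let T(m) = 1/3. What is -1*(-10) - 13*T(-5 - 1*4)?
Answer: 17/3 ≈ 5.6667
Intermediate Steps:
T(m) = ⅓
-1*(-10) - 13*T(-5 - 1*4) = -1*(-10) - 13*⅓ = 10 - 13/3 = 17/3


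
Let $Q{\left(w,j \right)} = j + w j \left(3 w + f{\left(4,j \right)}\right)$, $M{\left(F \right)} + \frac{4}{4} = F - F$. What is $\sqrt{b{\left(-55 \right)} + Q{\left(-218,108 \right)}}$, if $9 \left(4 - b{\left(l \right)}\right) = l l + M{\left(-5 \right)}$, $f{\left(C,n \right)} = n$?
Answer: $20 \sqrt{32137} \approx 3585.4$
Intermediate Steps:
$M{\left(F \right)} = -1$ ($M{\left(F \right)} = -1 + \left(F - F\right) = -1 + 0 = -1$)
$b{\left(l \right)} = \frac{37}{9} - \frac{l^{2}}{9}$ ($b{\left(l \right)} = 4 - \frac{l l - 1}{9} = 4 - \frac{l^{2} - 1}{9} = 4 - \frac{-1 + l^{2}}{9} = 4 - \left(- \frac{1}{9} + \frac{l^{2}}{9}\right) = \frac{37}{9} - \frac{l^{2}}{9}$)
$Q{\left(w,j \right)} = j + j w \left(j + 3 w\right)$ ($Q{\left(w,j \right)} = j + w j \left(3 w + j\right) = j + j w \left(j + 3 w\right)$)
$\sqrt{b{\left(-55 \right)} + Q{\left(-218,108 \right)}} = \sqrt{\left(\frac{37}{9} - \frac{\left(-55\right)^{2}}{9}\right) + 108 \left(1 + 3 \left(-218\right)^{2} + 108 \left(-218\right)\right)} = \sqrt{\left(\frac{37}{9} - \frac{3025}{9}\right) + 108 \left(1 + 3 \cdot 47524 - 23544\right)} = \sqrt{\left(\frac{37}{9} - \frac{3025}{9}\right) + 108 \left(1 + 142572 - 23544\right)} = \sqrt{-332 + 108 \cdot 119029} = \sqrt{-332 + 12855132} = \sqrt{12854800} = 20 \sqrt{32137}$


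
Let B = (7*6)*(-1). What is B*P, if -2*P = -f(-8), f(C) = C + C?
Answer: 336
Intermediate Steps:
f(C) = 2*C
B = -42 (B = 42*(-1) = -42)
P = -8 (P = -(-1)*2*(-8)/2 = -(-1)*(-16)/2 = -½*16 = -8)
B*P = -42*(-8) = 336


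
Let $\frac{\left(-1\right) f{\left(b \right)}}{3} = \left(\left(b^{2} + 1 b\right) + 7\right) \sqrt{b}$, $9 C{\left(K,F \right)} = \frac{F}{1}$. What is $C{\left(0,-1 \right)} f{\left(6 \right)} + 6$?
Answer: $6 + \frac{49 \sqrt{6}}{3} \approx 46.008$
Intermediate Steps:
$C{\left(K,F \right)} = \frac{F}{9}$ ($C{\left(K,F \right)} = \frac{F 1^{-1}}{9} = \frac{F 1}{9} = \frac{F}{9}$)
$f{\left(b \right)} = - 3 \sqrt{b} \left(7 + b + b^{2}\right)$ ($f{\left(b \right)} = - 3 \left(\left(b^{2} + 1 b\right) + 7\right) \sqrt{b} = - 3 \left(\left(b^{2} + b\right) + 7\right) \sqrt{b} = - 3 \left(\left(b + b^{2}\right) + 7\right) \sqrt{b} = - 3 \left(7 + b + b^{2}\right) \sqrt{b} = - 3 \sqrt{b} \left(7 + b + b^{2}\right)$)
$C{\left(0,-1 \right)} f{\left(6 \right)} + 6 = \frac{1}{9} \left(-1\right) 3 \sqrt{6} \left(-7 - 6 - 6^{2}\right) + 6 = - \frac{3 \sqrt{6} \left(-7 - 6 - 36\right)}{9} + 6 = - \frac{3 \sqrt{6} \left(-49\right)}{9} + 6 = - \frac{\left(-147\right) \sqrt{6}}{9} + 6 = \frac{49 \sqrt{6}}{3} + 6 = 6 + \frac{49 \sqrt{6}}{3}$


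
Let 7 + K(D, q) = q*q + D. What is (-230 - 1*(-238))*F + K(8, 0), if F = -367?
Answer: -2935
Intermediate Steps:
K(D, q) = -7 + D + q² (K(D, q) = -7 + (q*q + D) = -7 + (q² + D) = -7 + (D + q²) = -7 + D + q²)
(-230 - 1*(-238))*F + K(8, 0) = (-230 - 1*(-238))*(-367) + (-7 + 8 + 0²) = (-230 + 238)*(-367) + (-7 + 8 + 0) = 8*(-367) + 1 = -2936 + 1 = -2935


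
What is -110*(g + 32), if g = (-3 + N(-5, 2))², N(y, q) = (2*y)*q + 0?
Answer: -61710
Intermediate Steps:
N(y, q) = 2*q*y (N(y, q) = 2*q*y + 0 = 2*q*y)
g = 529 (g = (-3 + 2*2*(-5))² = (-3 - 20)² = (-23)² = 529)
-110*(g + 32) = -110*(529 + 32) = -110*561 = -61710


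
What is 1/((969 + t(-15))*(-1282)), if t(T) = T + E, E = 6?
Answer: -1/1230720 ≈ -8.1253e-7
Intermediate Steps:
t(T) = 6 + T (t(T) = T + 6 = 6 + T)
1/((969 + t(-15))*(-1282)) = 1/((969 + (6 - 15))*(-1282)) = 1/((969 - 9)*(-1282)) = 1/(960*(-1282)) = 1/(-1230720) = -1/1230720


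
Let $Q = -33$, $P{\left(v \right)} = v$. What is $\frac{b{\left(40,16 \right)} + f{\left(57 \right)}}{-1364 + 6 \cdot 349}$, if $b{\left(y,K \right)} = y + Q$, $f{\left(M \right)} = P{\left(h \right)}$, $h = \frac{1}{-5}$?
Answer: $\frac{17}{1825} \approx 0.0093151$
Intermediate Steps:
$h = - \frac{1}{5} \approx -0.2$
$f{\left(M \right)} = - \frac{1}{5}$
$b{\left(y,K \right)} = -33 + y$ ($b{\left(y,K \right)} = y - 33 = -33 + y$)
$\frac{b{\left(40,16 \right)} + f{\left(57 \right)}}{-1364 + 6 \cdot 349} = \frac{\left(-33 + 40\right) - \frac{1}{5}}{-1364 + 6 \cdot 349} = \frac{7 - \frac{1}{5}}{-1364 + 2094} = \frac{34}{5 \cdot 730} = \frac{34}{5} \cdot \frac{1}{730} = \frac{17}{1825}$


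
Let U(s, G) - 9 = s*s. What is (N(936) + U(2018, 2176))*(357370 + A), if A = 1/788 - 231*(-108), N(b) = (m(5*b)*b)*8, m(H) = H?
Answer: 11784395857979205/788 ≈ 1.4955e+13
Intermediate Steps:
N(b) = 40*b**2 (N(b) = ((5*b)*b)*8 = (5*b**2)*8 = 40*b**2)
U(s, G) = 9 + s**2 (U(s, G) = 9 + s*s = 9 + s**2)
A = 19659025/788 (A = 1/788 + 24948 = 19659025/788 ≈ 24948.)
(N(936) + U(2018, 2176))*(357370 + A) = (40*936**2 + (9 + 2018**2))*(357370 + 19659025/788) = (40*876096 + (9 + 4072324))*(301266585/788) = (35043840 + 4072333)*(301266585/788) = 39116173*(301266585/788) = 11784395857979205/788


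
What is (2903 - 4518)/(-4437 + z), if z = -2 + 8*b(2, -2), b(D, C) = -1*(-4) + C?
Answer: 1615/4423 ≈ 0.36514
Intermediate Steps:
b(D, C) = 4 + C
z = 14 (z = -2 + 8*(4 - 2) = -2 + 8*2 = -2 + 16 = 14)
(2903 - 4518)/(-4437 + z) = (2903 - 4518)/(-4437 + 14) = -1615/(-4423) = -1615*(-1/4423) = 1615/4423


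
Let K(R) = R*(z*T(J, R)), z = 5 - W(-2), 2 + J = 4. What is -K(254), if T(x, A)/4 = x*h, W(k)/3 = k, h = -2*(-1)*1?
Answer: -44704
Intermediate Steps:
h = 2 (h = 2*1 = 2)
J = 2 (J = -2 + 4 = 2)
W(k) = 3*k
T(x, A) = 8*x (T(x, A) = 4*(x*2) = 4*(2*x) = 8*x)
z = 11 (z = 5 - 3*(-2) = 5 - 1*(-6) = 5 + 6 = 11)
K(R) = 176*R (K(R) = R*(11*(8*2)) = R*(11*16) = R*176 = 176*R)
-K(254) = -176*254 = -1*44704 = -44704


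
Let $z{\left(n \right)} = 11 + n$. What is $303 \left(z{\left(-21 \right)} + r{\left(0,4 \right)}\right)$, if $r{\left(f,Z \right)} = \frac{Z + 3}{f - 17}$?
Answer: $- \frac{53631}{17} \approx -3154.8$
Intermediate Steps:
$r{\left(f,Z \right)} = \frac{3 + Z}{-17 + f}$
$303 \left(z{\left(-21 \right)} + r{\left(0,4 \right)}\right) = 303 \left(\left(11 - 21\right) + \frac{3 + 4}{-17 + 0}\right) = 303 \left(-10 + \frac{1}{-17} \cdot 7\right) = 303 \left(-10 - \frac{7}{17}\right) = 303 \left(- \frac{177}{17}\right) = - \frac{53631}{17}$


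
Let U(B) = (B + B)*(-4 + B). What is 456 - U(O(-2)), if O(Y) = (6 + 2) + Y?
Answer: 432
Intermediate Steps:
O(Y) = 8 + Y
U(B) = 2*B*(-4 + B) (U(B) = (2*B)*(-4 + B) = 2*B*(-4 + B))
456 - U(O(-2)) = 456 - 2*(8 - 2)*(-4 + (8 - 2)) = 456 - 2*6*(-4 + 6) = 456 - 2*6*2 = 456 - 1*24 = 456 - 24 = 432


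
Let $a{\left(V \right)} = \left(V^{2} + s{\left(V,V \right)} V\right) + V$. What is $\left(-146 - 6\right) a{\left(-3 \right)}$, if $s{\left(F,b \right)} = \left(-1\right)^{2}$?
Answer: $-456$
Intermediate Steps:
$s{\left(F,b \right)} = 1$
$a{\left(V \right)} = V^{2} + 2 V$ ($a{\left(V \right)} = \left(V^{2} + 1 V\right) + V = \left(V^{2} + V\right) + V = \left(V + V^{2}\right) + V = V^{2} + 2 V$)
$\left(-146 - 6\right) a{\left(-3 \right)} = \left(-146 - 6\right) \left(- 3 \left(2 - 3\right)\right) = \left(-146 + \left(-11 + 5\right)\right) \left(\left(-3\right) \left(-1\right)\right) = \left(-146 - 6\right) 3 = \left(-152\right) 3 = -456$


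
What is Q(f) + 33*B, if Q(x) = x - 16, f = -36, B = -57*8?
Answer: -15100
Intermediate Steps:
B = -456
Q(x) = -16 + x
Q(f) + 33*B = (-16 - 36) + 33*(-456) = -52 - 15048 = -15100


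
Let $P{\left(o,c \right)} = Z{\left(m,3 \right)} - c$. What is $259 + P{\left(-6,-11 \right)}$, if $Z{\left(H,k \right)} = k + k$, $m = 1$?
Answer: $276$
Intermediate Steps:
$Z{\left(H,k \right)} = 2 k$
$P{\left(o,c \right)} = 6 - c$ ($P{\left(o,c \right)} = 2 \cdot 3 - c = 6 - c$)
$259 + P{\left(-6,-11 \right)} = 259 + \left(6 - -11\right) = 259 + \left(6 + 11\right) = 259 + 17 = 276$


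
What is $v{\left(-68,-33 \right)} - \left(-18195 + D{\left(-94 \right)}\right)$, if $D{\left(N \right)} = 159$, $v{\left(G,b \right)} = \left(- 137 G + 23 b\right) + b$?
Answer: $26560$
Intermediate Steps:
$v{\left(G,b \right)} = - 137 G + 24 b$
$v{\left(-68,-33 \right)} - \left(-18195 + D{\left(-94 \right)}\right) = \left(\left(-137\right) \left(-68\right) + 24 \left(-33\right)\right) + \left(18195 - 159\right) = \left(9316 - 792\right) + \left(18195 - 159\right) = 8524 + 18036 = 26560$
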